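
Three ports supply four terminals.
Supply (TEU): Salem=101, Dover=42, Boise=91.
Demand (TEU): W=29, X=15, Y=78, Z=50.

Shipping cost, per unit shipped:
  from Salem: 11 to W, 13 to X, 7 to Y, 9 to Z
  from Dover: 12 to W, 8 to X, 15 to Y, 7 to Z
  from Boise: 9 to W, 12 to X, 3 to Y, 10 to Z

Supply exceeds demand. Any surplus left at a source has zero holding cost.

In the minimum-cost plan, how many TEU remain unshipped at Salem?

62

An optimal plan:
  Salem to W: 16 × 11 = 176
  Salem to Z: 23 × 9 = 207
  Dover to X: 15 × 8 = 120
  Dover to Z: 27 × 7 = 189
  Boise to W: 13 × 9 = 117
  Boise to Y: 78 × 3 = 234
Total cost = 1043.
Salem ships 39 of its 101, leaving 62.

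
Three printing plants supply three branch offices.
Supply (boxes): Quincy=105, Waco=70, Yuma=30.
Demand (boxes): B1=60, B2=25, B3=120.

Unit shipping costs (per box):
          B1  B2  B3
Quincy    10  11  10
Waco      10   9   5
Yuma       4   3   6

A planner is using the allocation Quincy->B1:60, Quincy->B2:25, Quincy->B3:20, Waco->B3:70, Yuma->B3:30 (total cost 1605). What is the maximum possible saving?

Current plan cost = 60·10 + 25·11 + 20·10 + 70·5 + 30·6 = 1605.
Optimal plan:
  Quincy–B1: 55 × 10 = 550
  Quincy–B3: 50 × 10 = 500
  Waco–B3: 70 × 5 = 350
  Yuma–B1: 5 × 4 = 20
  Yuma–B2: 25 × 3 = 75
Optimal cost = 1495.
Saving = 1605 − 1495 = 110.

110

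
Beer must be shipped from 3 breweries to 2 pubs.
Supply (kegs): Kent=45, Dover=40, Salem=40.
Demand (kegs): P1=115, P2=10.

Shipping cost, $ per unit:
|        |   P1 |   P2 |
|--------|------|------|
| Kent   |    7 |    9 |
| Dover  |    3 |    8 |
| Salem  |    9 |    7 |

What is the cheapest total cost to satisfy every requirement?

A cheapest plan:
  Kent to P1: 45 × $7 = $315
  Dover to P1: 40 × $3 = $120
  Salem to P1: 30 × $9 = $270
  Salem to P2: 10 × $7 = $70
Total = 315 + 120 + 270 + 70 = $775.
(Supply check: Kent ships 45; Dover ships 40; Salem ships 40.)

775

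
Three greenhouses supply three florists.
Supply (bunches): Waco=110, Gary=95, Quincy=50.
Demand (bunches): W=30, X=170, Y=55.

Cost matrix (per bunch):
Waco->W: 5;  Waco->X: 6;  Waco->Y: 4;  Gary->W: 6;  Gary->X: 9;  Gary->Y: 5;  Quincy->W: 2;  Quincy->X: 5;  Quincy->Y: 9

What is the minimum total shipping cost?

1455

Optimal allocation:
  Waco->X: 110 × 6 = 660
  Gary->W: 30 × 6 = 180
  Gary->X: 10 × 9 = 90
  Gary->Y: 55 × 5 = 275
  Quincy->X: 50 × 5 = 250
Total = 660 + 180 + 90 + 275 + 250 = 1455.
(Supply check: Waco ships 110; Gary ships 95; Quincy ships 50.)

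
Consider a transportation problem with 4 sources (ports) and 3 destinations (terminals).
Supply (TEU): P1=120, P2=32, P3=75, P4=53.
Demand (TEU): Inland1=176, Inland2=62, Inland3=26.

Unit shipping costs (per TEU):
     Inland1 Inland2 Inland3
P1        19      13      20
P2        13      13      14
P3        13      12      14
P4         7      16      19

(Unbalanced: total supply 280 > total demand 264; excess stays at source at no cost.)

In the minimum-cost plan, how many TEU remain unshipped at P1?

16

Minimum-cost shipments:
  P1–Inland1: 42 TEU
  P1–Inland2: 62 TEU
  P2–Inland1: 32 TEU
  P3–Inland1: 49 TEU
  P3–Inland3: 26 TEU
  P4–Inland1: 53 TEU
Total cost = 3392.
P1 ships 104 of its 120, leaving 16.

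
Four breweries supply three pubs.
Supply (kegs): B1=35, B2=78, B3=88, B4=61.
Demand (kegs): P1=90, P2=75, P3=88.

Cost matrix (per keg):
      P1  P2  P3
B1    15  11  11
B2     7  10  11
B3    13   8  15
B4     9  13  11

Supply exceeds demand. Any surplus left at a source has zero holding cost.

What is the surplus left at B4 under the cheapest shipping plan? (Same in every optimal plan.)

An optimal plan:
  B1 to P3: 35 × 11 = 385
  B2 to P1: 78 × 7 = 546
  B3 to P2: 75 × 8 = 600
  B3 to P3: 4 × 15 = 60
  B4 to P1: 12 × 9 = 108
  B4 to P3: 49 × 11 = 539
Total cost = 2238.
B4 ships 61 of its 61, leaving 0.

0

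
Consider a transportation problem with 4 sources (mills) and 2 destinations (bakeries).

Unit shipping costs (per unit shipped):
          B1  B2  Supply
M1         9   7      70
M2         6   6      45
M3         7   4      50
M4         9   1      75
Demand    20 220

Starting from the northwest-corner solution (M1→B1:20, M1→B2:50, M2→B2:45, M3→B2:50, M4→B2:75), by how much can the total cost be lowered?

Current plan cost = 20·9 + 50·7 + 45·6 + 50·4 + 75·1 = 1075.
Optimal plan:
  M1–B2: 70 sacks
  M2–B1: 20 sacks
  M2–B2: 25 sacks
  M3–B2: 50 sacks
  M4–B2: 75 sacks
Optimal cost = 1035.
Saving = 1075 − 1035 = 40.

40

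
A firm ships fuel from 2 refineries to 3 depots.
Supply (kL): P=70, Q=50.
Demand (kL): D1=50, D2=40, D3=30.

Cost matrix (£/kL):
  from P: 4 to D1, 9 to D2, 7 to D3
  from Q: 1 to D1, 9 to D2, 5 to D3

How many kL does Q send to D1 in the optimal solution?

50

Solving gives:
  P→D2: 40 kL
  P→D3: 30 kL
  Q→D1: 50 kL
Total cost = £620.
So Q→D1 carries 50 kL.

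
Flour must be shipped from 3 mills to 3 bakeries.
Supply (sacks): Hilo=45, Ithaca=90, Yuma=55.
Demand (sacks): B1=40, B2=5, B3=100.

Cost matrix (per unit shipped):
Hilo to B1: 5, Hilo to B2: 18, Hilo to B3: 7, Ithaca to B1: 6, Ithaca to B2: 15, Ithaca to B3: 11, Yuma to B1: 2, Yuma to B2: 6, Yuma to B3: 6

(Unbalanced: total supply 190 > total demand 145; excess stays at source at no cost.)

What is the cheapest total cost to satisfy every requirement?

940

One minimum-cost allocation:
  Hilo to B3: 45 × 7 = 315
  Ithaca to B1: 40 × 6 = 240
  Ithaca to B3: 5 × 11 = 55
  Yuma to B2: 5 × 6 = 30
  Yuma to B3: 50 × 6 = 300
Total = 315 + 240 + 55 + 30 + 300 = 940.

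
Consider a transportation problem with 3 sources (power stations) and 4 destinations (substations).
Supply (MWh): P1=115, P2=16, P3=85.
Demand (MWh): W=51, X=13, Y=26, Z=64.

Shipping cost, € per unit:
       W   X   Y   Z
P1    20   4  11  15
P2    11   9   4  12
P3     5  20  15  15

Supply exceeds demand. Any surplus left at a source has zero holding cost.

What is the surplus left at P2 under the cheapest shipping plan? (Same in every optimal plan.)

An optimal plan:
  P1->X: 13 MWh
  P1->Y: 10 MWh
  P1->Z: 30 MWh
  P2->Y: 16 MWh
  P3->W: 51 MWh
  P3->Z: 34 MWh
Total cost = €1441.
P2 ships 16 of its 16, leaving 0.

0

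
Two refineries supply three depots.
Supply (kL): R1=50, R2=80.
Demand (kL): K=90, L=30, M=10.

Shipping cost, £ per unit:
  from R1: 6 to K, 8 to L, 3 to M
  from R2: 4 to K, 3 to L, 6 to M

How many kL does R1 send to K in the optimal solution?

Solving gives:
  R1 to K: 40 × £6 = £240
  R1 to M: 10 × £3 = £30
  R2 to K: 50 × £4 = £200
  R2 to L: 30 × £3 = £90
Total cost = £560.
So R1→K carries 40 kL.

40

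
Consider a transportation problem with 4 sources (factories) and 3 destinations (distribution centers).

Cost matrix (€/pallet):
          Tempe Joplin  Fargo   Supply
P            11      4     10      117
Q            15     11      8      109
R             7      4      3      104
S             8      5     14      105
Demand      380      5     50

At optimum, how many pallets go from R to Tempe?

104

Solving gives:
  P->Tempe: 112 × €11 = €1232
  P->Joplin: 5 × €4 = €20
  Q->Tempe: 59 × €15 = €885
  Q->Fargo: 50 × €8 = €400
  R->Tempe: 104 × €7 = €728
  S->Tempe: 105 × €8 = €840
Total cost = €4105.
So R→Tempe carries 104 pallets.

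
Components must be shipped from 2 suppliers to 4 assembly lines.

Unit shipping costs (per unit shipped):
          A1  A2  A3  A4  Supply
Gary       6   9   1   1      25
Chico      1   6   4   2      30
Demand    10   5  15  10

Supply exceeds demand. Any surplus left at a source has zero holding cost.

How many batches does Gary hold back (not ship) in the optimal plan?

An optimal plan:
  Gary→A3: 15 × 1 = 15
  Gary→A4: 10 × 1 = 10
  Chico→A1: 10 × 1 = 10
  Chico→A2: 5 × 6 = 30
Total cost = 65.
Gary ships 25 of its 25, leaving 0.

0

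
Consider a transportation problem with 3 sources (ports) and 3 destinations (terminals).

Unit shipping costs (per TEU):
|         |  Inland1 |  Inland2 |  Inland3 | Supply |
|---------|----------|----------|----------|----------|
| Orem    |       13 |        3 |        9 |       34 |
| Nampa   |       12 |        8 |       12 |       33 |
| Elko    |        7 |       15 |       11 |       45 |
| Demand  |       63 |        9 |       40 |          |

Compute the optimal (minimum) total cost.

963

Optimal allocation:
  Orem->Inland2: 9 × 3 = 27
  Orem->Inland3: 25 × 9 = 225
  Nampa->Inland1: 18 × 12 = 216
  Nampa->Inland3: 15 × 12 = 180
  Elko->Inland1: 45 × 7 = 315
Total = 27 + 225 + 216 + 180 + 315 = 963.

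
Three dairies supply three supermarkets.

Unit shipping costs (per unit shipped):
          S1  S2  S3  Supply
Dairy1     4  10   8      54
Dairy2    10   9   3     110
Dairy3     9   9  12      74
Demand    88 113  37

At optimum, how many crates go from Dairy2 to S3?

The minimum-cost plan:
  Dairy1→S1: 54 × 4 = 216
  Dairy2→S2: 73 × 9 = 657
  Dairy2→S3: 37 × 3 = 111
  Dairy3→S1: 34 × 9 = 306
  Dairy3→S2: 40 × 9 = 360
Total cost = 1650.
So Dairy2→S3 carries 37 crates.

37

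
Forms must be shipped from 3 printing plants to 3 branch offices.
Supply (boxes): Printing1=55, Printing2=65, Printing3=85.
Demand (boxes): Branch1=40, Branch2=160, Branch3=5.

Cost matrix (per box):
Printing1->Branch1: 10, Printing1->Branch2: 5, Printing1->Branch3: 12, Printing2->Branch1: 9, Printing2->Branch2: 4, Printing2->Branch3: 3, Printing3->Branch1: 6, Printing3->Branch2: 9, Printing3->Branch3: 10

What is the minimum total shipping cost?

An optimal shipping plan:
  Printing1→Branch2: 55 × 5 = 275
  Printing2→Branch2: 60 × 4 = 240
  Printing2→Branch3: 5 × 3 = 15
  Printing3→Branch1: 40 × 6 = 240
  Printing3→Branch2: 45 × 9 = 405
Total = 275 + 240 + 15 + 240 + 405 = 1175.

1175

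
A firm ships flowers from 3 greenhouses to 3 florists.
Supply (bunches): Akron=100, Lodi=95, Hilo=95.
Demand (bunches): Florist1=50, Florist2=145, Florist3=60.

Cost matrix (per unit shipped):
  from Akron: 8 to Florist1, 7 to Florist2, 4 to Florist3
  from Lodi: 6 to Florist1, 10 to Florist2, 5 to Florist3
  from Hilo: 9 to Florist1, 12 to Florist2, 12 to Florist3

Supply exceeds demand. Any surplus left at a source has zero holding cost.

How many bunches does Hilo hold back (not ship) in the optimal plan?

35

An optimal plan:
  Akron to Florist2: 100 × 7 = 700
  Lodi to Florist1: 35 × 6 = 210
  Lodi to Florist3: 60 × 5 = 300
  Hilo to Florist1: 15 × 9 = 135
  Hilo to Florist2: 45 × 12 = 540
Total cost = 1885.
Hilo ships 60 of its 95, leaving 35.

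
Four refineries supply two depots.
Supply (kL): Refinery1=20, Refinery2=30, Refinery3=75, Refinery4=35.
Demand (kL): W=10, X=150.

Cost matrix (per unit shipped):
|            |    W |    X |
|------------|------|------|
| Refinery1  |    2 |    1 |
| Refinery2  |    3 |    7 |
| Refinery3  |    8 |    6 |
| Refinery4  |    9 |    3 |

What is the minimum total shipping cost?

A cheapest plan:
  Refinery1->X: 20 kL
  Refinery2->W: 10 kL
  Refinery2->X: 20 kL
  Refinery3->X: 75 kL
  Refinery4->X: 35 kL
Total cost = 745.
(Supply check: Refinery1 ships 20; Refinery2 ships 30; Refinery3 ships 75; Refinery4 ships 35.)

745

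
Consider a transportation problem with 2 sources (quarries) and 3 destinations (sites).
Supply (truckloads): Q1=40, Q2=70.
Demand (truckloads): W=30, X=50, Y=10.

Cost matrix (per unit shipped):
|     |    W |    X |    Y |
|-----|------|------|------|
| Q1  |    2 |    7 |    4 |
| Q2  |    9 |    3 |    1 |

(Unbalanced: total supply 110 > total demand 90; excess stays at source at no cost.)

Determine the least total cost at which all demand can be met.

220

A cheapest plan:
  Q1 to W: 30 truckloads
  Q2 to X: 50 truckloads
  Q2 to Y: 10 truckloads
Total cost = 220.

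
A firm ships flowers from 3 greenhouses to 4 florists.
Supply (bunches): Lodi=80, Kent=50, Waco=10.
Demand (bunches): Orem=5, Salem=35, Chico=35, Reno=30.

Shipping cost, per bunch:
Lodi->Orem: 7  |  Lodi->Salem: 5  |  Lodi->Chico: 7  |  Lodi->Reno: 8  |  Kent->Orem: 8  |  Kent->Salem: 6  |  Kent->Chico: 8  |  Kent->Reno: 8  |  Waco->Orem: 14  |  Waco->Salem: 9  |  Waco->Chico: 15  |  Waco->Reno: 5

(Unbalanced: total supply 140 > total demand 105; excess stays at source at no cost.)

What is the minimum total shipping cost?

One minimum-cost allocation:
  Lodi–Orem: 5 × 7 = 35
  Lodi–Salem: 35 × 5 = 175
  Lodi–Chico: 35 × 7 = 245
  Lodi–Reno: 5 × 8 = 40
  Kent–Reno: 15 × 8 = 120
  Waco–Reno: 10 × 5 = 50
Total = 35 + 175 + 245 + 40 + 120 + 50 = 665.
(Supply check: Lodi ships 80; Kent ships 15; Waco ships 10.)

665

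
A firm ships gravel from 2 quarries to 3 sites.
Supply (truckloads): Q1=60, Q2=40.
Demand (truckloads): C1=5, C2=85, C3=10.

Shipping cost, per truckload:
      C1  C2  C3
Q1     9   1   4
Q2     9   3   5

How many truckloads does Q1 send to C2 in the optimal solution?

Optimal shipments:
  Q1→C2: 60 × 1 = 60
  Q2→C1: 5 × 9 = 45
  Q2→C2: 25 × 3 = 75
  Q2→C3: 10 × 5 = 50
Total cost = 230.
So Q1→C2 carries 60 truckloads.

60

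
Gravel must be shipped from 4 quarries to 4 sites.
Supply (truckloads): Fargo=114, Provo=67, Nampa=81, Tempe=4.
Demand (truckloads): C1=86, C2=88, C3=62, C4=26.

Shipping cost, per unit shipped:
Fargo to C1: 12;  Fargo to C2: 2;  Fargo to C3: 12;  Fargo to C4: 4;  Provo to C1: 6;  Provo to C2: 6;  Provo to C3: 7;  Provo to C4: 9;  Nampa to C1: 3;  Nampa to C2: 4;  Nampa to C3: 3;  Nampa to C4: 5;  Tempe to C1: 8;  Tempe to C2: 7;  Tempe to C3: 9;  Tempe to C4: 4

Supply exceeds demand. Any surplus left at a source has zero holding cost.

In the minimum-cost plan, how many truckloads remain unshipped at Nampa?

0

An optimal plan:
  Fargo->C2: 88 × 2 = 176
  Fargo->C4: 26 × 4 = 104
  Provo->C1: 67 × 6 = 402
  Nampa->C1: 19 × 3 = 57
  Nampa->C3: 62 × 3 = 186
Total cost = 925.
Nampa ships 81 of its 81, leaving 0.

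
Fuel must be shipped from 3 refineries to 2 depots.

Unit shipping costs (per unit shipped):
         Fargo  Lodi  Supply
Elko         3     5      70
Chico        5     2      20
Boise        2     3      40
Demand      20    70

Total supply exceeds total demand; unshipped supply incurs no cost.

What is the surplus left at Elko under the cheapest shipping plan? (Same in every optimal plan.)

40

Minimum-cost shipments:
  Elko to Fargo: 20 × 3 = 60
  Elko to Lodi: 10 × 5 = 50
  Chico to Lodi: 20 × 2 = 40
  Boise to Lodi: 40 × 3 = 120
Total cost = 270.
Elko ships 30 of its 70, leaving 40.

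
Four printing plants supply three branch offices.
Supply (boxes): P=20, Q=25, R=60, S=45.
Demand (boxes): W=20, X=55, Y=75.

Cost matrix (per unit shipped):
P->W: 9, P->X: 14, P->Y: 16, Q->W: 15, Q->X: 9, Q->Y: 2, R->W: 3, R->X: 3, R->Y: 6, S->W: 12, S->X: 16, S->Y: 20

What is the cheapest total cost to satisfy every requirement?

An optimal shipping plan:
  P–W: 20 × 9 = 180
  Q–Y: 25 × 2 = 50
  R–X: 10 × 3 = 30
  R–Y: 50 × 6 = 300
  S–X: 45 × 16 = 720
Total = 180 + 50 + 30 + 300 + 720 = 1280.

1280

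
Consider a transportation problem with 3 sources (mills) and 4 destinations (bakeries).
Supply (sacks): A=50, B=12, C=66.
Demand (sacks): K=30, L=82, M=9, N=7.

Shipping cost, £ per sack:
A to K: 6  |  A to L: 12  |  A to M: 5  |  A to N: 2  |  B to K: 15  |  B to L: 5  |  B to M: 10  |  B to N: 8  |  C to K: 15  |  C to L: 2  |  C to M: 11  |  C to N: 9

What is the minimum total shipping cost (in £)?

479

An optimal shipping plan:
  A–K: 30 × £6 = £180
  A–L: 4 × £12 = £48
  A–M: 9 × £5 = £45
  A–N: 7 × £2 = £14
  B–L: 12 × £5 = £60
  C–L: 66 × £2 = £132
Total = 180 + 48 + 45 + 14 + 60 + 132 = £479.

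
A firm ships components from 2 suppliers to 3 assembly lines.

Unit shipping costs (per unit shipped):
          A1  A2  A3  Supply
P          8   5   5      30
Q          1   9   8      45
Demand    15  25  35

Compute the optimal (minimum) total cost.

405

One minimum-cost allocation:
  P->A2: 25 batches
  P->A3: 5 batches
  Q->A1: 15 batches
  Q->A3: 30 batches
Total cost = 405.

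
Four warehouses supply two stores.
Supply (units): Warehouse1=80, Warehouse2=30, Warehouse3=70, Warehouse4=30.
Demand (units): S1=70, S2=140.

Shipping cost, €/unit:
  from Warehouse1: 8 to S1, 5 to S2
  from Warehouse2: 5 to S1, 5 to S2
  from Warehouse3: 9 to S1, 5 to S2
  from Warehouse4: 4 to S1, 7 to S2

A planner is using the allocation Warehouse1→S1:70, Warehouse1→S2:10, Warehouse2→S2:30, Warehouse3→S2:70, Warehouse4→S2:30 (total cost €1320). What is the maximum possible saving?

270

Current plan cost = 70·8 + 10·5 + 30·5 + 70·5 + 30·7 = €1320.
Optimal plan:
  Warehouse1→S1: 10 × €8 = €80
  Warehouse1→S2: 70 × €5 = €350
  Warehouse2→S1: 30 × €5 = €150
  Warehouse3→S2: 70 × €5 = €350
  Warehouse4→S1: 30 × €4 = €120
Optimal cost = €1050.
Saving = 1320 − 1050 = €270.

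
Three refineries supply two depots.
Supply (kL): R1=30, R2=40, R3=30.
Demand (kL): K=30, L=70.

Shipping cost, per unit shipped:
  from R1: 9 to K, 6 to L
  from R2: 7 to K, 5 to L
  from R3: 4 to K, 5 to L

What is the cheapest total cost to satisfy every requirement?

A cheapest plan:
  R1–L: 30 kL
  R2–L: 40 kL
  R3–K: 30 kL
Total cost = 500.

500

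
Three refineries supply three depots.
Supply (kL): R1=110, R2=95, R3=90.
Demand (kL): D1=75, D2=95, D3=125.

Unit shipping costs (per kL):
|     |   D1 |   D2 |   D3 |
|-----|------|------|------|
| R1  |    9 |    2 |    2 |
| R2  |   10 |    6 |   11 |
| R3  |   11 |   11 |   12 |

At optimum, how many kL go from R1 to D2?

Optimal shipments:
  R1→D3: 110 × 2 = 220
  R2→D2: 95 × 6 = 570
  R3→D1: 75 × 11 = 825
  R3→D3: 15 × 12 = 180
Total cost = 1795.
The route R1→D2 is not used.

0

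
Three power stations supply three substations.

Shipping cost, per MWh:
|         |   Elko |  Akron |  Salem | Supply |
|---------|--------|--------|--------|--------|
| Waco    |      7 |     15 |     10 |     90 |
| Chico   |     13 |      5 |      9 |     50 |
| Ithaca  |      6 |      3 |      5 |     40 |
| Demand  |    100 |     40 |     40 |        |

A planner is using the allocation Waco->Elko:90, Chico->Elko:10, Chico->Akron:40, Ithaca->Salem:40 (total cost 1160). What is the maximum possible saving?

Current plan cost = 90·7 + 10·13 + 40·5 + 40·5 = 1160.
Optimal plan:
  Waco→Elko: 90 × 7 = 630
  Chico→Akron: 40 × 5 = 200
  Chico→Salem: 10 × 9 = 90
  Ithaca→Elko: 10 × 6 = 60
  Ithaca→Salem: 30 × 5 = 150
Optimal cost = 1130.
Saving = 1160 − 1130 = 30.

30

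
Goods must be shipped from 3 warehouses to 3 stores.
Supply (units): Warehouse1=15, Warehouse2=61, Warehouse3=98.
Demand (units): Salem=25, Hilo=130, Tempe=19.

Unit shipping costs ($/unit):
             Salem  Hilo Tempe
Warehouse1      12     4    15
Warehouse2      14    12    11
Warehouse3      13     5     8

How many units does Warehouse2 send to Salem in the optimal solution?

Solving gives:
  Warehouse1->Hilo: 15 × $4 = $60
  Warehouse2->Salem: 25 × $14 = $350
  Warehouse2->Hilo: 17 × $12 = $204
  Warehouse2->Tempe: 19 × $11 = $209
  Warehouse3->Hilo: 98 × $5 = $490
Total cost = $1313.
So Warehouse2→Salem carries 25 units.

25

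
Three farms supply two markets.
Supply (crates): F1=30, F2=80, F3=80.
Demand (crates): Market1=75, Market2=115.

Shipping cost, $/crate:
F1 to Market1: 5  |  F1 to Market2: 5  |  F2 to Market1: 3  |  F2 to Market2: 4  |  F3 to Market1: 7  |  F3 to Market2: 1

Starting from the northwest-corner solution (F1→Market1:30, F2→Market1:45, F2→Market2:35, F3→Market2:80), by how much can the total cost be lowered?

30

Current plan cost = 30·5 + 45·3 + 35·4 + 80·1 = $505.
Optimal plan:
  F1 to Market2: 30 × $5 = $150
  F2 to Market1: 75 × $3 = $225
  F2 to Market2: 5 × $4 = $20
  F3 to Market2: 80 × $1 = $80
Optimal cost = $475.
Saving = 505 − 475 = $30.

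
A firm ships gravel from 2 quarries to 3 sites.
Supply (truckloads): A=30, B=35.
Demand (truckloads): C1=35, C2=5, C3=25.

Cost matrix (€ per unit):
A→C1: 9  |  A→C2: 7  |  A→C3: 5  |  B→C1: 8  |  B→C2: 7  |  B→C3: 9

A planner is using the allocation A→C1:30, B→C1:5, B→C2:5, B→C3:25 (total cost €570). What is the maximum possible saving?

130

Current plan cost = 30·9 + 5·8 + 5·7 + 25·9 = €570.
Optimal plan:
  A–C2: 5 × €7 = €35
  A–C3: 25 × €5 = €125
  B–C1: 35 × €8 = €280
Optimal cost = €440.
Saving = 570 − 440 = €130.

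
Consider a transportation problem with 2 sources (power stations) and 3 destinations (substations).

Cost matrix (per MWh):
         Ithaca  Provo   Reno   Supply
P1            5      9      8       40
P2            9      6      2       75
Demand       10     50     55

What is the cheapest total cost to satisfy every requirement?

Optimal allocation:
  P1->Ithaca: 10 × 5 = 50
  P1->Provo: 30 × 9 = 270
  P2->Provo: 20 × 6 = 120
  P2->Reno: 55 × 2 = 110
Total = 50 + 270 + 120 + 110 = 550.

550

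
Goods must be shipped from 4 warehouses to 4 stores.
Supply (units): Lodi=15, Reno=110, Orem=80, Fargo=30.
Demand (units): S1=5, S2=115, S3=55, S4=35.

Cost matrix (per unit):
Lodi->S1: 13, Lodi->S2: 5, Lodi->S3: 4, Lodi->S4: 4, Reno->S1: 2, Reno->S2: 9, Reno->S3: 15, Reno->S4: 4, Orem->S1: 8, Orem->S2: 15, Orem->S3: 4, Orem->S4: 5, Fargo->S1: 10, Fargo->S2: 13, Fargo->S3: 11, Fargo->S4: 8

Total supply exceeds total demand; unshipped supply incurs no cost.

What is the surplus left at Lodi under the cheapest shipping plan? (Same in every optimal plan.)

An optimal plan:
  Lodi->S2: 15 × 5 = 75
  Reno->S1: 5 × 2 = 10
  Reno->S2: 100 × 9 = 900
  Reno->S4: 5 × 4 = 20
  Orem->S3: 55 × 4 = 220
  Orem->S4: 25 × 5 = 125
  Fargo->S4: 5 × 8 = 40
Total cost = 1390.
Lodi ships 15 of its 15, leaving 0.

0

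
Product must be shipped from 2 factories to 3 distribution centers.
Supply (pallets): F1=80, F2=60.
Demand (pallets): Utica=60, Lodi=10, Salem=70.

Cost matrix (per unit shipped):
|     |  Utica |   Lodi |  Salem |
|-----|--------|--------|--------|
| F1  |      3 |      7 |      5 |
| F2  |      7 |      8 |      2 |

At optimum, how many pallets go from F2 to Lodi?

Solving gives:
  F1→Utica: 60 × 3 = 180
  F1→Lodi: 10 × 7 = 70
  F1→Salem: 10 × 5 = 50
  F2→Salem: 60 × 2 = 120
Total cost = 420.
The route F2→Lodi is not used.

0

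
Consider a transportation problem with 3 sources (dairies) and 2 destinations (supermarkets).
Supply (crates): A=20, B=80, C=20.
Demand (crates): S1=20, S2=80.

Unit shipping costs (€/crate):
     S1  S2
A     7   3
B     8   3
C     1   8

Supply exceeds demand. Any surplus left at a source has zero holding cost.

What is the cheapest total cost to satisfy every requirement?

One minimum-cost allocation:
  A–S2: 20 × €3 = €60
  B–S2: 60 × €3 = €180
  C–S1: 20 × €1 = €20
Total = 60 + 180 + 20 = €260.
(Supply check: A ships 20; B ships 60; C ships 20.)

260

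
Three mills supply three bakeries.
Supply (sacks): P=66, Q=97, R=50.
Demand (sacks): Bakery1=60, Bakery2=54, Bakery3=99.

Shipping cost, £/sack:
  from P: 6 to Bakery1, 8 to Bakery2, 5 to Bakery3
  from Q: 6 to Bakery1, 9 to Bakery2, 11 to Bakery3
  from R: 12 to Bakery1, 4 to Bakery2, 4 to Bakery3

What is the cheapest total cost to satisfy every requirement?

1223

A cheapest plan:
  P->Bakery3: 66 × £5 = £330
  Q->Bakery1: 60 × £6 = £360
  Q->Bakery2: 37 × £9 = £333
  R->Bakery2: 17 × £4 = £68
  R->Bakery3: 33 × £4 = £132
Total = 330 + 360 + 333 + 68 + 132 = £1223.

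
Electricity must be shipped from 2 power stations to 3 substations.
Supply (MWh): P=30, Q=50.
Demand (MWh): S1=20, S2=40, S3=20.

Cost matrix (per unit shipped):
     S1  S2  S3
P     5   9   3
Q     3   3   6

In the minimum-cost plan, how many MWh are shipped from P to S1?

The minimum-cost plan:
  P to S1: 10 × 5 = 50
  P to S3: 20 × 3 = 60
  Q to S1: 10 × 3 = 30
  Q to S2: 40 × 3 = 120
Total cost = 260.
So P→S1 carries 10 MWh.

10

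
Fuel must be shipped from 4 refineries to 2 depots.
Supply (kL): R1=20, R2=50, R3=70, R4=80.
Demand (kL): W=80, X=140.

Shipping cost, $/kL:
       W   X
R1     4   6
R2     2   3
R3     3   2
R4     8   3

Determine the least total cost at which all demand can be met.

570

One minimum-cost allocation:
  R1 to W: 20 × $4 = $80
  R2 to W: 50 × $2 = $100
  R3 to W: 10 × $3 = $30
  R3 to X: 60 × $2 = $120
  R4 to X: 80 × $3 = $240
Total = 80 + 100 + 30 + 120 + 240 = $570.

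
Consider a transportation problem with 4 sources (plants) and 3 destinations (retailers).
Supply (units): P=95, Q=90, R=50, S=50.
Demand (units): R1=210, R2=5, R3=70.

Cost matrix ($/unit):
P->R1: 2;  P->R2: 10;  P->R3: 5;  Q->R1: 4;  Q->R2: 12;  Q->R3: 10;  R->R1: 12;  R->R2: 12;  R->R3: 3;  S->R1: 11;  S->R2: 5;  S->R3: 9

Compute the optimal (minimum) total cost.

An optimal shipping plan:
  P–R1: 95 × $2 = $190
  Q–R1: 90 × $4 = $360
  R–R3: 50 × $3 = $150
  S–R1: 25 × $11 = $275
  S–R2: 5 × $5 = $25
  S–R3: 20 × $9 = $180
Total = 190 + 360 + 150 + 275 + 25 + 180 = $1180.

1180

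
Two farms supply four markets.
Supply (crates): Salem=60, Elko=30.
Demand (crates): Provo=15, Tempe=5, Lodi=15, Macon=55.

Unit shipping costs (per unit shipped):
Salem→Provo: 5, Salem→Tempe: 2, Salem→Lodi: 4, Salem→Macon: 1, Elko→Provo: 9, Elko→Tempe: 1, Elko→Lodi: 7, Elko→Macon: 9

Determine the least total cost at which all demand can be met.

Optimal allocation:
  Salem–Provo: 5 × 5 = 25
  Salem–Macon: 55 × 1 = 55
  Elko–Provo: 10 × 9 = 90
  Elko–Tempe: 5 × 1 = 5
  Elko–Lodi: 15 × 7 = 105
Total = 25 + 55 + 90 + 5 + 105 = 280.
(Supply check: Salem ships 60; Elko ships 30.)

280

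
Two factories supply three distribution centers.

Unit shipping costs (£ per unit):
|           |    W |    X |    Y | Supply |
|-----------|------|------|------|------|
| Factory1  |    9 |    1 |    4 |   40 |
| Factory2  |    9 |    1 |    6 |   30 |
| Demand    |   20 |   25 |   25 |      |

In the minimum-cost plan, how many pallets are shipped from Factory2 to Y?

Optimal shipments:
  Factory1->W: 15 × £9 = £135
  Factory1->Y: 25 × £4 = £100
  Factory2->W: 5 × £9 = £45
  Factory2->X: 25 × £1 = £25
Total cost = £305.
The route Factory2→Y is not used.

0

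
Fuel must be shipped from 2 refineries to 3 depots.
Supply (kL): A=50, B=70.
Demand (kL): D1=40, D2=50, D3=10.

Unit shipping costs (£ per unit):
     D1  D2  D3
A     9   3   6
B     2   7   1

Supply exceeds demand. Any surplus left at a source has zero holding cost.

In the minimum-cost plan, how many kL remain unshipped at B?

20

Minimum-cost shipments:
  A to D2: 50 × £3 = £150
  B to D1: 40 × £2 = £80
  B to D3: 10 × £1 = £10
Total cost = £240.
B ships 50 of its 70, leaving 20.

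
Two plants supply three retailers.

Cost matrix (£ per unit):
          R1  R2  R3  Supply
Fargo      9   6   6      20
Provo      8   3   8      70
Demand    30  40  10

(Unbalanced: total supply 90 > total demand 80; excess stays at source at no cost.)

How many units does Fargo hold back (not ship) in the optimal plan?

An optimal plan:
  Fargo–R3: 10 units
  Provo–R1: 30 units
  Provo–R2: 40 units
Total cost = £420.
Fargo ships 10 of its 20, leaving 10.

10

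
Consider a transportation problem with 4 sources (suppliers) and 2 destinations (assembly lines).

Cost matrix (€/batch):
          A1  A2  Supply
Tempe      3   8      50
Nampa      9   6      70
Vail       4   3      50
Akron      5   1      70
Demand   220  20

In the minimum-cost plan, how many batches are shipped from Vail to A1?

Solving gives:
  Tempe->A1: 50 batches
  Nampa->A1: 70 batches
  Vail->A1: 50 batches
  Akron->A1: 50 batches
  Akron->A2: 20 batches
Total cost = €1250.
So Vail→A1 carries 50 batches.

50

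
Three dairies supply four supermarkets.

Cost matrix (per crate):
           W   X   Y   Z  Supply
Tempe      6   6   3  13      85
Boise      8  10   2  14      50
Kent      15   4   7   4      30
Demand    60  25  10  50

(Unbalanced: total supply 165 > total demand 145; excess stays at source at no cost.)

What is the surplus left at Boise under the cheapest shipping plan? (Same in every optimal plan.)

20

An optimal plan:
  Tempe->W: 60 × 6 = 360
  Tempe->X: 25 × 6 = 150
  Boise->Y: 10 × 2 = 20
  Boise->Z: 20 × 14 = 280
  Kent->Z: 30 × 4 = 120
Total cost = 930.
Boise ships 30 of its 50, leaving 20.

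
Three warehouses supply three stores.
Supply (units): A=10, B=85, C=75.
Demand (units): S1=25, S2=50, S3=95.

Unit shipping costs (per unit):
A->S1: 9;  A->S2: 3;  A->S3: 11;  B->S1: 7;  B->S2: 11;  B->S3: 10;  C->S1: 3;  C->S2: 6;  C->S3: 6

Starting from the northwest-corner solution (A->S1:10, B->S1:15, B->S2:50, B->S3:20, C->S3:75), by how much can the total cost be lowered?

Current plan cost = 10·9 + 15·7 + 50·11 + 20·10 + 75·6 = 1395.
Optimal plan:
  A->S2: 10 × 3 = 30
  B->S1: 25 × 7 = 175
  B->S3: 60 × 10 = 600
  C->S2: 40 × 6 = 240
  C->S3: 35 × 6 = 210
Optimal cost = 1255.
Saving = 1395 − 1255 = 140.

140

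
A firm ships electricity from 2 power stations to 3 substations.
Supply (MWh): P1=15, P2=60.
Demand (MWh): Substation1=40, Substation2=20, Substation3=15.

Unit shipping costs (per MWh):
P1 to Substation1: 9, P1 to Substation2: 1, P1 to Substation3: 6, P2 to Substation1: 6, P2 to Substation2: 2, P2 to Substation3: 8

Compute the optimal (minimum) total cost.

An optimal shipping plan:
  P1–Substation3: 15 × 6 = 90
  P2–Substation1: 40 × 6 = 240
  P2–Substation2: 20 × 2 = 40
Total = 90 + 240 + 40 = 370.
(Supply check: P1 ships 15; P2 ships 60.)

370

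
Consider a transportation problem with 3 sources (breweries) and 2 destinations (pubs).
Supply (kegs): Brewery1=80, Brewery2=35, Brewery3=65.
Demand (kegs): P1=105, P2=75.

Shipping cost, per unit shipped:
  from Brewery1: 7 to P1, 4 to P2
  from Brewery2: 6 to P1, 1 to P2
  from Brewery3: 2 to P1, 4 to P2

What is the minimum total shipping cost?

An optimal shipping plan:
  Brewery1 to P1: 40 × 7 = 280
  Brewery1 to P2: 40 × 4 = 160
  Brewery2 to P2: 35 × 1 = 35
  Brewery3 to P1: 65 × 2 = 130
Total = 280 + 160 + 35 + 130 = 605.
(Supply check: Brewery1 ships 80; Brewery2 ships 35; Brewery3 ships 65.)

605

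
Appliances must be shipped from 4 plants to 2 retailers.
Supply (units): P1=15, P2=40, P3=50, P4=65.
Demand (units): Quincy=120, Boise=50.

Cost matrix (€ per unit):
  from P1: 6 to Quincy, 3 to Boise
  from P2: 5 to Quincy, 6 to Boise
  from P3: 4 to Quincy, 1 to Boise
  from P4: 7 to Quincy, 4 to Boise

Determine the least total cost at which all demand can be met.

A cheapest plan:
  P1 to Quincy: 15 × €6 = €90
  P2 to Quincy: 40 × €5 = €200
  P3 to Quincy: 50 × €4 = €200
  P4 to Quincy: 15 × €7 = €105
  P4 to Boise: 50 × €4 = €200
Total = 90 + 200 + 200 + 105 + 200 = €795.
(Supply check: P1 ships 15; P2 ships 40; P3 ships 50; P4 ships 65.)

795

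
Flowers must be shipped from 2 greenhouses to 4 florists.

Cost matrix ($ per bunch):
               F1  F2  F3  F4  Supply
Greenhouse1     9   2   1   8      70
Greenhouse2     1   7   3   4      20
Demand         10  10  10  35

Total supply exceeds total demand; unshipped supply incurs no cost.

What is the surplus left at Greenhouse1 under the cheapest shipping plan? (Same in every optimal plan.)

Minimum-cost shipments:
  Greenhouse1→F2: 10 bunches
  Greenhouse1→F3: 10 bunches
  Greenhouse1→F4: 25 bunches
  Greenhouse2→F1: 10 bunches
  Greenhouse2→F4: 10 bunches
Total cost = $280.
Greenhouse1 ships 45 of its 70, leaving 25.

25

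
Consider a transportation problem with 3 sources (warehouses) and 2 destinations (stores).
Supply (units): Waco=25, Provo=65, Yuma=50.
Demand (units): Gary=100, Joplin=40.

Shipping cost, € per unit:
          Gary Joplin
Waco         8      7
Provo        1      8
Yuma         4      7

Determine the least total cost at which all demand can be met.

One minimum-cost allocation:
  Waco→Joplin: 25 × €7 = €175
  Provo→Gary: 65 × €1 = €65
  Yuma→Gary: 35 × €4 = €140
  Yuma→Joplin: 15 × €7 = €105
Total = 175 + 65 + 140 + 105 = €485.

485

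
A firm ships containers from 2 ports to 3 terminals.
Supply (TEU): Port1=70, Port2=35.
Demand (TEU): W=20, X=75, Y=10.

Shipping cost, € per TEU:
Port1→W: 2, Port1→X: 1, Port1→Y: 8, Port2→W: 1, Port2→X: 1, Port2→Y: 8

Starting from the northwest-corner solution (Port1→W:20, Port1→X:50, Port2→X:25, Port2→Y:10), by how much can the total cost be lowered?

20

Current plan cost = 20·2 + 50·1 + 25·1 + 10·8 = €195.
Optimal plan:
  Port1 to X: 60 × €1 = €60
  Port1 to Y: 10 × €8 = €80
  Port2 to W: 20 × €1 = €20
  Port2 to X: 15 × €1 = €15
Optimal cost = €175.
Saving = 195 − 175 = €20.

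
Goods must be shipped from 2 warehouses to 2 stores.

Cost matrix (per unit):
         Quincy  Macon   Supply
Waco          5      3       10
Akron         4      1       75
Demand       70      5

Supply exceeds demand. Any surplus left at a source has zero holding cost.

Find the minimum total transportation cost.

285

One minimum-cost allocation:
  Akron to Quincy: 70 × 4 = 280
  Akron to Macon: 5 × 1 = 5
Total = 280 + 5 = 285.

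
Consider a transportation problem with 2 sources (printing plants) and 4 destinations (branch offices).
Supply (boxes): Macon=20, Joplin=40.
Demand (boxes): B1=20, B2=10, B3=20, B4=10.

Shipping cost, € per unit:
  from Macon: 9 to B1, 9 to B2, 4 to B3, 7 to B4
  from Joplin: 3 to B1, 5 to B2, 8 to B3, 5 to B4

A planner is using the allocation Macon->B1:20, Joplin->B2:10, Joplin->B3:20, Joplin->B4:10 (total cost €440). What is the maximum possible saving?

200

Current plan cost = 20·9 + 10·5 + 20·8 + 10·5 = €440.
Optimal plan:
  Macon–B3: 20 × €4 = €80
  Joplin–B1: 20 × €3 = €60
  Joplin–B2: 10 × €5 = €50
  Joplin–B4: 10 × €5 = €50
Optimal cost = €240.
Saving = 440 − 240 = €200.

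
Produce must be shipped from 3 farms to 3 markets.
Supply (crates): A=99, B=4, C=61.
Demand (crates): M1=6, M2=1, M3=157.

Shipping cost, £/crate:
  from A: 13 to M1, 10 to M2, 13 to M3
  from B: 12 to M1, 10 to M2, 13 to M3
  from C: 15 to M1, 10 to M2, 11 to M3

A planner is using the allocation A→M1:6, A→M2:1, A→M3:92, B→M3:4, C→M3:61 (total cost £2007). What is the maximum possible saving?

4

Current plan cost = 6·13 + 1·10 + 92·13 + 4·13 + 61·11 = £2007.
Optimal plan:
  A->M1: 2 × £13 = £26
  A->M2: 1 × £10 = £10
  A->M3: 96 × £13 = £1248
  B->M1: 4 × £12 = £48
  C->M3: 61 × £11 = £671
Optimal cost = £2003.
Saving = 2007 − 2003 = £4.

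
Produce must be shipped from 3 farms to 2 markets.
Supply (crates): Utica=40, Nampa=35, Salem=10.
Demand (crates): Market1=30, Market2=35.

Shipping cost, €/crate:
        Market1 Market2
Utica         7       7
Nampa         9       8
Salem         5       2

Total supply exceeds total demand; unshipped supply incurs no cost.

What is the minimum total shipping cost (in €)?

420

Optimal allocation:
  Utica->Market1: 30 × €7 = €210
  Utica->Market2: 10 × €7 = €70
  Nampa->Market2: 15 × €8 = €120
  Salem->Market2: 10 × €2 = €20
Total = 210 + 70 + 120 + 20 = €420.
(Supply check: Utica ships 40; Nampa ships 15; Salem ships 10.)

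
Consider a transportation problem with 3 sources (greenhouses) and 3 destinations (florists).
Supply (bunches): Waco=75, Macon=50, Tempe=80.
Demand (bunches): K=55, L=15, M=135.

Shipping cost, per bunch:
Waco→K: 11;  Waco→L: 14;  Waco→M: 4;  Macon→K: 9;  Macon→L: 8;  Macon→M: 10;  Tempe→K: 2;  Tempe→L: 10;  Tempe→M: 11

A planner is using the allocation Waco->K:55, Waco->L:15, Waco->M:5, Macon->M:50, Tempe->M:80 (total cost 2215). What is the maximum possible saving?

Current plan cost = 55·11 + 15·14 + 5·4 + 50·10 + 80·11 = 2215.
Optimal plan:
  Waco->M: 75 × 4 = 300
  Macon->L: 15 × 8 = 120
  Macon->M: 35 × 10 = 350
  Tempe->K: 55 × 2 = 110
  Tempe->M: 25 × 11 = 275
Optimal cost = 1155.
Saving = 2215 − 1155 = 1060.

1060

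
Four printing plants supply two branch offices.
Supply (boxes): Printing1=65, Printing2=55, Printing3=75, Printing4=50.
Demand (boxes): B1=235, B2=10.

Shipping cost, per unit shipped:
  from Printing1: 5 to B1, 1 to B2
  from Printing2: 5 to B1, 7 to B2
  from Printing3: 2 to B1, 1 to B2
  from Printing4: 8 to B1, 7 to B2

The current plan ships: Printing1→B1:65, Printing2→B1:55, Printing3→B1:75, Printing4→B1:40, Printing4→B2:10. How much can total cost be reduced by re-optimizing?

Current plan cost = 65·5 + 55·5 + 75·2 + 40·8 + 10·7 = 1140.
Optimal plan:
  Printing1→B1: 55 × 5 = 275
  Printing1→B2: 10 × 1 = 10
  Printing2→B1: 55 × 5 = 275
  Printing3→B1: 75 × 2 = 150
  Printing4→B1: 50 × 8 = 400
Optimal cost = 1110.
Saving = 1140 − 1110 = 30.

30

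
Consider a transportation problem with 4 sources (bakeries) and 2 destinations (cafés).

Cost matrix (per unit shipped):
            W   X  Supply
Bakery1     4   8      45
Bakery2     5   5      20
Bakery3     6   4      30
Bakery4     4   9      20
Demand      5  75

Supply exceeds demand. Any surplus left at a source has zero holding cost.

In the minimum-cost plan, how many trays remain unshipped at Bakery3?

Minimum-cost shipments:
  Bakery1–X: 25 trays
  Bakery2–X: 20 trays
  Bakery3–X: 30 trays
  Bakery4–W: 5 trays
Total cost = 440.
Bakery3 ships 30 of its 30, leaving 0.

0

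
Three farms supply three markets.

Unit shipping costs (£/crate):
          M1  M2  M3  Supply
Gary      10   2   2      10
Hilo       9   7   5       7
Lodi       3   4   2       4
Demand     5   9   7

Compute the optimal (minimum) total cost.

Optimal allocation:
  Gary to M2: 9 × £2 = £18
  Gary to M3: 1 × £2 = £2
  Hilo to M1: 1 × £9 = £9
  Hilo to M3: 6 × £5 = £30
  Lodi to M1: 4 × £3 = £12
Total = 18 + 2 + 9 + 30 + 12 = £71.

71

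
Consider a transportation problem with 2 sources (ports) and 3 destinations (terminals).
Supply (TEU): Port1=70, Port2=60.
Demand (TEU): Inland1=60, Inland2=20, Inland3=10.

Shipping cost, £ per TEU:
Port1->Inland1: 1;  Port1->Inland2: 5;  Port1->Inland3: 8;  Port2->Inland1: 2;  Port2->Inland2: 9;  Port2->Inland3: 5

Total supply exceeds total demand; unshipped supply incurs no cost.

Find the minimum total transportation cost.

220

An optimal shipping plan:
  Port1–Inland1: 50 × £1 = £50
  Port1–Inland2: 20 × £5 = £100
  Port2–Inland1: 10 × £2 = £20
  Port2–Inland3: 10 × £5 = £50
Total = 50 + 100 + 20 + 50 = £220.
(Supply check: Port1 ships 70; Port2 ships 20.)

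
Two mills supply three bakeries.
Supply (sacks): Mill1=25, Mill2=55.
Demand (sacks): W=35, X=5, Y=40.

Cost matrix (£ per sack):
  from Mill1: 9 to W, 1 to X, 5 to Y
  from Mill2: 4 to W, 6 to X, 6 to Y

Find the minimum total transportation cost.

One minimum-cost allocation:
  Mill1–X: 5 × £1 = £5
  Mill1–Y: 20 × £5 = £100
  Mill2–W: 35 × £4 = £140
  Mill2–Y: 20 × £6 = £120
Total = 5 + 100 + 140 + 120 = £365.
(Supply check: Mill1 ships 25; Mill2 ships 55.)

365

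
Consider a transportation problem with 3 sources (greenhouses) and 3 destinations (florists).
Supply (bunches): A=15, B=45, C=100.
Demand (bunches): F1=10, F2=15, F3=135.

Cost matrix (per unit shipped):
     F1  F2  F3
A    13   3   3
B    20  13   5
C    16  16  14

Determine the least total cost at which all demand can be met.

An optimal shipping plan:
  A–F2: 15 × 3 = 45
  B–F3: 45 × 5 = 225
  C–F1: 10 × 16 = 160
  C–F3: 90 × 14 = 1260
Total = 45 + 225 + 160 + 1260 = 1690.

1690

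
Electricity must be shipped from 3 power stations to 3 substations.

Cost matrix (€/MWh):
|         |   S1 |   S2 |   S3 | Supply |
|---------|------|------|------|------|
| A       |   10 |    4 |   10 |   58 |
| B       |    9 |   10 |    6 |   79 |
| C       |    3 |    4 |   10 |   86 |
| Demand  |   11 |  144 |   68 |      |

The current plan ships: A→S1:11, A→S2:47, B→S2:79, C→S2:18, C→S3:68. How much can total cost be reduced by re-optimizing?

Current plan cost = 11·10 + 47·4 + 79·10 + 18·4 + 68·10 = €1840.
Optimal plan:
  A→S2: 58 × €4 = €232
  B→S1: 11 × €9 = €99
  B→S3: 68 × €6 = €408
  C→S2: 86 × €4 = €344
Optimal cost = €1083.
Saving = 1840 − 1083 = €757.

757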